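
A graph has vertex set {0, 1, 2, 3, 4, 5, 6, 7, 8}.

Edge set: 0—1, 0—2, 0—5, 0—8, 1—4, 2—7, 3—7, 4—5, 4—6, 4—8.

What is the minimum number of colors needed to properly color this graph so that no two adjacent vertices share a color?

2

0 and 5 are adjacent, so at least 2 colors are needed.
2 colors suffice: color a → {0, 4, 7}; color b → {1, 2, 3, 5, 6, 8}. Each edge has distinct colors on its endpoints.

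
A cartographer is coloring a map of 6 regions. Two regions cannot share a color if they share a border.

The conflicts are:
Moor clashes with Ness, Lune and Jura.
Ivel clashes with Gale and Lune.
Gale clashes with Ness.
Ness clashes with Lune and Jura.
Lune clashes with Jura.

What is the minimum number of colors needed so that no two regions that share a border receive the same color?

4

Moor, Ness, Lune, Jura are mutually in conflict, so at least 4 colors are needed.
A valid assignment using 4 colors: Moor=3, Ivel=1, Gale=2, Ness=1, Lune=2, Jura=4. Every pair that conflicts lands in different colors.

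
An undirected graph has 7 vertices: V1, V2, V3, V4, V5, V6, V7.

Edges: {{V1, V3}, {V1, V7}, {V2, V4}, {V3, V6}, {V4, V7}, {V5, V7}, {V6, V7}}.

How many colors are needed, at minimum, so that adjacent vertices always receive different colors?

V6 and V7 are adjacent, so at least 2 colors are needed.
2 colors suffice: color R → {V2, V3, V7}; color B → {V1, V4, V5, V6}. Every edge joins two different colors.

2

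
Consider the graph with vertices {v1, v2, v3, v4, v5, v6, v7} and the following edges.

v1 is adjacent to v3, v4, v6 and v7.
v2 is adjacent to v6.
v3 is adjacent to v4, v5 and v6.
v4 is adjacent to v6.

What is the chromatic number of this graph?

v1, v3, v4, v6 are mutually adjacent (a clique of size 4), so at least 4 colors are needed.
4 colors suffice: color 1 → {v1, v2, v5}; color 2 → {v3, v7}; color 3 → {v6}; color 4 → {v4}. Every edge joins two different colors.

4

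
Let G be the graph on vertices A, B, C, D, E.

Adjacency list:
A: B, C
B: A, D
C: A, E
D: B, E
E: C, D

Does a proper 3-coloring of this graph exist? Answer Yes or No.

Yes

The chromatic number is 3. The cycle C-A-B-D-E-C has odd length 5, so it cannot be 2-colored; at least 3 colors are needed.
3 colors suffice: color 1 → {B, C}; color 2 → {A, D}; color 3 → {E}.
That is already a proper 3-coloring.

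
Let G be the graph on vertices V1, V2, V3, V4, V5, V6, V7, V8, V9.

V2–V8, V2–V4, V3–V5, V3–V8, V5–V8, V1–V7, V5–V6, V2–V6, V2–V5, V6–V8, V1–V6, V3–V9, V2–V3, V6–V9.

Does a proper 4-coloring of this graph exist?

The chromatic number is 4. V2, V3, V5, V8 are mutually adjacent (a clique of size 4), so at least 4 colors are needed.
A valid assignment using 4 colors: V1=1, V2=1, V3=2, V4=2, V5=4, V6=2, V7=2, V8=3, V9=1.
That is already a proper 4-coloring.

Yes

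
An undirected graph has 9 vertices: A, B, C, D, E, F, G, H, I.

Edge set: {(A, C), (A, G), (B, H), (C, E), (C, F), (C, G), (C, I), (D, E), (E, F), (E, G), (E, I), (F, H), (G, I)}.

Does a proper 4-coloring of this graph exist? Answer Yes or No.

Yes

The chromatic number is 4. C, E, G, I form a clique, so at least 4 colors are needed.
A valid assignment using 4 colors: A=blue, B=blue, C=red, D=red, E=blue, F=green, G=green, H=red, I=yellow.
That is already a proper 4-coloring.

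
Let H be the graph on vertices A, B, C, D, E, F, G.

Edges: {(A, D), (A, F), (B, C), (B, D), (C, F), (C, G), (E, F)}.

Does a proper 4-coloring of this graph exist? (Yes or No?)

Yes

The chromatic number is 3. The cycle B-D-A-F-C-B has odd length 5, so it cannot be 2-colored; at least 3 colors are needed.
3 colors suffice: color 1 → {D, F, G}; color 2 → {A, C, E}; color 3 → {B}.
Since 4 ≥ 3, a proper 4-coloring certainly exists.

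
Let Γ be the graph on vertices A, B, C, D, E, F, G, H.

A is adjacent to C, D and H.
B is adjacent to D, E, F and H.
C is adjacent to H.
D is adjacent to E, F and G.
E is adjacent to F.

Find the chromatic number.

B, D, E, F form a clique, so at least 4 colors are needed.
One proper 4-coloring: A=blue, B=blue, C=green, D=red, E=yellow, F=green, G=blue, H=red. Every edge joins two different colors.

4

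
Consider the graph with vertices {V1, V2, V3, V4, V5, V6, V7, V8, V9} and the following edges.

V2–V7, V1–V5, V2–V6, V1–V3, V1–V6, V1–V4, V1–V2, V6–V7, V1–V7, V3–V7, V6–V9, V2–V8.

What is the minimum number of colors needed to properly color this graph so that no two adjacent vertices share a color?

4

V1, V2, V6, V7 are mutually adjacent (a clique of size 4), so at least 4 colors are needed.
4 colors suffice: color 1 → {V1, V8, V9}; color 2 → {V2, V3, V4, V5}; color 3 → {V6}; color 4 → {V7}. No two adjacent vertices share a color.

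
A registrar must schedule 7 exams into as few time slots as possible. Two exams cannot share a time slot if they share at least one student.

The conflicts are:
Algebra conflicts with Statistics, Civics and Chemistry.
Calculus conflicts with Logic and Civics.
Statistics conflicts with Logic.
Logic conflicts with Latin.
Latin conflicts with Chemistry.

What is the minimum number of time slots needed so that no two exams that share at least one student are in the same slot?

The cycle Civics-Algebra-Statistics-Logic-Calculus-Civics has odd length 5, so it cannot be 2-colored; at least 3 time slots are needed.
A valid assignment using 3 time slots: Algebra=1, Calculus=2, Statistics=2, Logic=1, Latin=2, Civics=3, Chemistry=3. Every pair that conflicts lands in different time slots.

3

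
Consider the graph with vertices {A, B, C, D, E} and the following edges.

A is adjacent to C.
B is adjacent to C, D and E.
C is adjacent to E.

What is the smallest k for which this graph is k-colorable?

B, C, E form a triangle, so at least 3 colors are needed.
3 colors suffice: color 1 → {C, D}; color 2 → {A, B}; color 3 → {E}. No two adjacent vertices share a color.

3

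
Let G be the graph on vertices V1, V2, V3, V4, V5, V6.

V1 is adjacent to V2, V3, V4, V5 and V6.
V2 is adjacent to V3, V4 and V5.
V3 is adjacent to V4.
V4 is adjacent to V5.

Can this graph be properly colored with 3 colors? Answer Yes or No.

V1, V2, V3, V4 form a clique, so at least 4 colors are needed.
So 3 colors are not enough.

No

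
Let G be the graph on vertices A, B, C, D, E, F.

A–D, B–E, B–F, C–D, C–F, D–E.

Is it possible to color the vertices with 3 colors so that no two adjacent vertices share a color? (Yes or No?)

Yes

The chromatic number is 3. The cycle E-D-C-F-B-E has odd length 5, so it cannot be 2-colored; at least 3 colors are needed.
3 colors suffice: color 1 → {B, D}; color 2 → {A, C, E}; color 3 → {F}.
That is already a proper 3-coloring.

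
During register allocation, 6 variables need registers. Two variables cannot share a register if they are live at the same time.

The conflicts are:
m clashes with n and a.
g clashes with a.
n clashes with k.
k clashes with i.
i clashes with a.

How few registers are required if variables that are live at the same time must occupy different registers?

3

The cycle k-i-a-m-n-k has odd length 5, so it cannot be 2-colored; at least 3 registers are needed.
3 registers suffice: register 1 → {n, a}; register 2 → {m, g, i}; register 3 → {k}. Each listed conflict is separated.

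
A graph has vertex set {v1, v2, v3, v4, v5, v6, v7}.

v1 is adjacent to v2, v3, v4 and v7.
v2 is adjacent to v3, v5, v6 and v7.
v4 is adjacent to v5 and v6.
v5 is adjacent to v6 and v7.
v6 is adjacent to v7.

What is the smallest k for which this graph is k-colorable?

v2, v5, v6, v7 are pairwise adjacent (a clique of size 4), so at least 4 colors are needed.
4 colors suffice: color red → {v2, v4}; color blue → {v1, v6}; color green → {v3, v5}; color yellow → {v7}. No two adjacent vertices share a color.

4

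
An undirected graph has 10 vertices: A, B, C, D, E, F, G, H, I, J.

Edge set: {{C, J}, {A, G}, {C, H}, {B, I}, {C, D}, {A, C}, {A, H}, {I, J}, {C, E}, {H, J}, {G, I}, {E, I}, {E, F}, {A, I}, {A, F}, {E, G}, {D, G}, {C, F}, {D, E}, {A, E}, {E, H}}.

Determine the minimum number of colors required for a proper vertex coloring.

4

A, C, E, F are pairwise adjacent (a clique of size 4), so at least 4 colors are needed.
4 colors suffice: color red → {B, E, J}; color blue → {A, D}; color green → {C, I}; color yellow → {F, G, H}. No two adjacent vertices share a color.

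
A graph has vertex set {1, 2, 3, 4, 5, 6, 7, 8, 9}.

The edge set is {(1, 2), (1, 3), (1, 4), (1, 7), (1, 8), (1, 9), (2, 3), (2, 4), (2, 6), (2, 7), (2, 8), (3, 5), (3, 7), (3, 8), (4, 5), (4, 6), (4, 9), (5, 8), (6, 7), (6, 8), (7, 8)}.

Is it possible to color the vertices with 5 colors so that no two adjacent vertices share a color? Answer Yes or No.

Yes

The chromatic number is 5. 1, 2, 3, 7, 8 are mutually adjacent (a clique of size 5), so at least 5 colors are needed.
5 colors suffice: color red → {2, 5, 9}; color blue → {1, 6}; color green → {4, 8}; color yellow → {3}; color purple → {7}.
That is already a proper 5-coloring.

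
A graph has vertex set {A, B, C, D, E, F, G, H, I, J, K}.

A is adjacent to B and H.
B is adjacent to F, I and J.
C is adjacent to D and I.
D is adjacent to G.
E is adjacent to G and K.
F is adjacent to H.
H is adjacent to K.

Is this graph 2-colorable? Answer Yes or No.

The cycle G-D-C-I-B-A-H-K-E-G has odd length 9, so it cannot be 2-colored; at least 3 colors are needed.
So 2 colors are not enough.

No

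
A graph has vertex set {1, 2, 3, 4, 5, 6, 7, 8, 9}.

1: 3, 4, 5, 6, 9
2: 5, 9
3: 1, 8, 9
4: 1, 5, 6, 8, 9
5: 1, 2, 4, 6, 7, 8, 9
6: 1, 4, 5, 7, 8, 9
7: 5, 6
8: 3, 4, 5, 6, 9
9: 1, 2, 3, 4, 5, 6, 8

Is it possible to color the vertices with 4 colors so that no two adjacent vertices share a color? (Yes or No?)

4, 5, 6, 8, 9 form a clique, so at least 5 colors are needed.
So 4 colors are not enough.

No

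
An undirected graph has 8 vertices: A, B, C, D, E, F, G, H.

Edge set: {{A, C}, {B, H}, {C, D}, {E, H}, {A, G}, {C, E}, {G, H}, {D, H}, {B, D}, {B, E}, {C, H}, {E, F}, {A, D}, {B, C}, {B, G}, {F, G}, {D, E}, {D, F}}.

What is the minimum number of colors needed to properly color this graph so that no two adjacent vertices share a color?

B, C, D, E, H are pairwise adjacent (a clique of size 5), so at least 5 colors are needed.
5 colors suffice: color 1 → {D, G}; color 2 → {A, F, H}; color 3 → {E}; color 4 → {B}; color 5 → {C}. Each edge has distinct colors on its endpoints.

5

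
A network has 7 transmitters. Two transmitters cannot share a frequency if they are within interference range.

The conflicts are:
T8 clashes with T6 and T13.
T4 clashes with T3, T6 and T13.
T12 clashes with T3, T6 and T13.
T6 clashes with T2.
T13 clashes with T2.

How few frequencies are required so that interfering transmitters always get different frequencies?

2

T8 and T6 conflict, so at least 2 frequencies are needed.
Using 2 frequencies: T8=2, T4=2, T12=2, T3=1, T6=1, T13=1, T2=2. Each listed conflict is separated.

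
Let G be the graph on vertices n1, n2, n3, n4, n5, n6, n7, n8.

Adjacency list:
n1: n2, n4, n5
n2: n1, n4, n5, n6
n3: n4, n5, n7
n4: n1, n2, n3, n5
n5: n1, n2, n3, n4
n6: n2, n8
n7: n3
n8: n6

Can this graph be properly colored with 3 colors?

n1, n2, n4, n5 are pairwise adjacent (a clique of size 4), so at least 4 colors are needed.
So 3 colors are not enough.

No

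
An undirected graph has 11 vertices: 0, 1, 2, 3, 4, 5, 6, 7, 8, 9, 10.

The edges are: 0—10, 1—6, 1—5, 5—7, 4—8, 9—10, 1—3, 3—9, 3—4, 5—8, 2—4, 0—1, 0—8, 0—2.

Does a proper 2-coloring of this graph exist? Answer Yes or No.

The cycle 9-10-0-1-3-9 has odd length 5, so it cannot be 2-colored; at least 3 colors are needed.
So 2 colors are not enough.

No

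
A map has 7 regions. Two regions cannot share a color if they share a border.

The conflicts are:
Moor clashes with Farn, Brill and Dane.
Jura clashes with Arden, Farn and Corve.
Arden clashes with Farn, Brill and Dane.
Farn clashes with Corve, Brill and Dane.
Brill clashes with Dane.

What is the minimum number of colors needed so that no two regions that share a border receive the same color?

Arden, Farn, Brill, Dane all conflict with each other, so at least 4 colors are needed.
4 colors suffice: color 1 → {Farn}; color 2 → {Jura, Dane}; color 3 → {Moor, Arden, Corve}; color 4 → {Brill}. No two conflicting regions share a color.

4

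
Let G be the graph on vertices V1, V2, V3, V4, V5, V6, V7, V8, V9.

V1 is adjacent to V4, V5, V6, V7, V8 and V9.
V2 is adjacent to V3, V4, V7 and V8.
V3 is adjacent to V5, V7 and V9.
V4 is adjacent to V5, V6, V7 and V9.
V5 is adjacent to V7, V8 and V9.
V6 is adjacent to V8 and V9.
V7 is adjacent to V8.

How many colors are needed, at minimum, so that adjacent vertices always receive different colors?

4

V1, V4, V5, V7 are pairwise adjacent (a clique of size 4), so at least 4 colors are needed.
4 colors suffice: V1=yellow, V2=blue, V3=red, V4=red, V5=blue, V6=blue, V7=green, V8=red, V9=green. Every edge joins two different colors.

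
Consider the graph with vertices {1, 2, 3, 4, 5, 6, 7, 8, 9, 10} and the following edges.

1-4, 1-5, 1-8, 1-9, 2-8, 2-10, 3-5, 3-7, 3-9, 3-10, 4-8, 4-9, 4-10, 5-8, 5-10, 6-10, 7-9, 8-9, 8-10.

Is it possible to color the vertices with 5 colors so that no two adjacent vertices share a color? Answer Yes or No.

Yes

The chromatic number is 4. 1, 4, 8, 9 are mutually adjacent (a clique of size 4), so at least 4 colors are needed.
4 colors suffice: 1=yellow, 2=green, 3=red, 4=green, 5=green, 6=red, 7=green, 8=red, 9=blue, 10=blue.
Since 5 ≥ 4, a proper 5-coloring certainly exists.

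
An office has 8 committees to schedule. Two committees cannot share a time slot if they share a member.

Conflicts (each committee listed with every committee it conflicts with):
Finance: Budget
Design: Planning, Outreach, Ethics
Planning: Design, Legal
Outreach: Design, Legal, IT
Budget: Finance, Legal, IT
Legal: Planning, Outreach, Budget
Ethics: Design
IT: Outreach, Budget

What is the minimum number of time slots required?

2

Design and Ethics conflict, so at least 2 time slots are needed.
Using 2 time slots: Finance=1, Design=1, Planning=2, Outreach=2, Budget=2, Legal=1, Ethics=2, IT=1. Each listed conflict is separated.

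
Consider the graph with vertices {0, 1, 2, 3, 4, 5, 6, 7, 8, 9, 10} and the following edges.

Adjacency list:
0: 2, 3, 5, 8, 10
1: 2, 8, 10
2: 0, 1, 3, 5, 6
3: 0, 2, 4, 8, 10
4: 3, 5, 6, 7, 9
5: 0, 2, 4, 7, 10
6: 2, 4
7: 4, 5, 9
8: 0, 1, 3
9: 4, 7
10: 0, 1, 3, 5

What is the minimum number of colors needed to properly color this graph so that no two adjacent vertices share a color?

0, 2, 3 are mutually adjacent, so at least 3 colors are needed.
3 colors suffice: color a → {2, 4, 8, 10}; color b → {1, 3, 5, 6, 9}; color c → {0, 7}. Every edge joins two different colors.

3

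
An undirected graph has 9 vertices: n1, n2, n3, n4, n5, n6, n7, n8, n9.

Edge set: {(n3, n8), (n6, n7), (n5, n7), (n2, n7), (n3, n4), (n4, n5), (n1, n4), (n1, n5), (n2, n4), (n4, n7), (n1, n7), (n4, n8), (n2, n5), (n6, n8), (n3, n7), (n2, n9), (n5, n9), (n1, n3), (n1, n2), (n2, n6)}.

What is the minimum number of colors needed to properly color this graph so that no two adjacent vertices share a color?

n1, n2, n4, n5, n7 are mutually adjacent (a clique of size 5), so at least 5 colors are needed.
5 colors suffice: n1=4, n2=1, n3=1, n4=3, n5=5, n6=3, n7=2, n8=2, n9=2. Every edge joins two different colors.

5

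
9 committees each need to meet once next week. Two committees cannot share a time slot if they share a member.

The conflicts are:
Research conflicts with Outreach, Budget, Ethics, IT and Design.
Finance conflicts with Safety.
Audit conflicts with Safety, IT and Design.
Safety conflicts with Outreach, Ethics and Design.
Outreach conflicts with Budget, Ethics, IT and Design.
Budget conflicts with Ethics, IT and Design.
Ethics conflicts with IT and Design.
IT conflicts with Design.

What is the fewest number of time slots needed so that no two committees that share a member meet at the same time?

Research, Outreach, Budget, Ethics, IT, Design all conflict with each other, so at least 6 time slots are needed.
6 time slots suffice: time slot 1 → {Finance, Design}; time slot 2 → {Audit, Outreach}; time slot 3 → {Safety, IT}; time slot 4 → {Ethics}; time slot 5 → {Budget}; time slot 6 → {Research}. Each listed conflict is separated.

6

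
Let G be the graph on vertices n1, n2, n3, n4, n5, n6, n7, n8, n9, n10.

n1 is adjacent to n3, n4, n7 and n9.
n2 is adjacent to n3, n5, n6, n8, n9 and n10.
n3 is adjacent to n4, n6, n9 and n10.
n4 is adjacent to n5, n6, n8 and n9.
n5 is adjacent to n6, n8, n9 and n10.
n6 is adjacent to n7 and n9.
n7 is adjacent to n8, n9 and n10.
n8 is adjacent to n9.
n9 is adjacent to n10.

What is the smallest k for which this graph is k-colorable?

4

n1, n3, n4, n9 form a clique, so at least 4 colors are needed.
4 colors suffice: color 1 → {n9}; color 2 → {n3, n5, n7}; color 3 → {n1, n6, n8, n10}; color 4 → {n2, n4}. Every edge joins two different colors.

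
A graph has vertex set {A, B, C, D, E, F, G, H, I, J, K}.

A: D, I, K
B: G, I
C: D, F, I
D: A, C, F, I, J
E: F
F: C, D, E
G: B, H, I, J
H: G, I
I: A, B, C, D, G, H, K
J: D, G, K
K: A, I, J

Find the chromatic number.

3

A, I, K are pairwise adjacent, so at least 3 colors are needed.
A valid assignment using 3 colors: A=green, B=green, C=green, D=blue, E=blue, F=red, G=blue, H=green, I=red, J=red, K=blue. No two adjacent vertices share a color.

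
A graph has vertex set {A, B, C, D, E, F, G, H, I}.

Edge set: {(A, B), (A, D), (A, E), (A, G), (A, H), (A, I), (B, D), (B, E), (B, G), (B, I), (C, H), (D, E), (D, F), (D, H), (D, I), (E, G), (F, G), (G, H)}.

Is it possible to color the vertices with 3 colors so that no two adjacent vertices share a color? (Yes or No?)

No

A, B, E, G form a clique, so at least 4 colors are needed.
So 3 colors are not enough.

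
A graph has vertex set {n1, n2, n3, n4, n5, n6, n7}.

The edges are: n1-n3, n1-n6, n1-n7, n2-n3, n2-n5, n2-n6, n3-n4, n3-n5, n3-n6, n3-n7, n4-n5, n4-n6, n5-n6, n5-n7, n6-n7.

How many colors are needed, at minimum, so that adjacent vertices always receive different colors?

4

n3, n4, n5, n6 form a clique, so at least 4 colors are needed.
4 colors suffice: color red → {n3}; color blue → {n6}; color green → {n1, n5}; color yellow → {n2, n4, n7}. No two adjacent vertices share a color.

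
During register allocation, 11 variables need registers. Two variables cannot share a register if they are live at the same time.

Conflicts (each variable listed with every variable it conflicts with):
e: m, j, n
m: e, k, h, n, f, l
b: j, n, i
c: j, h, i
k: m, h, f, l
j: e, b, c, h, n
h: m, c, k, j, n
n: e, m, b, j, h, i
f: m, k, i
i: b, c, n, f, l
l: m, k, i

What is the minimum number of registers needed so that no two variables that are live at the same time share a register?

e, j, n are mutually in conflict, so at least 3 registers are needed.
A valid assignment using 3 registers: e=3, m=2, b=3, c=1, k=1, j=2, h=3, n=1, f=3, i=2, l=3. Every pair that conflicts lands in different registers.

3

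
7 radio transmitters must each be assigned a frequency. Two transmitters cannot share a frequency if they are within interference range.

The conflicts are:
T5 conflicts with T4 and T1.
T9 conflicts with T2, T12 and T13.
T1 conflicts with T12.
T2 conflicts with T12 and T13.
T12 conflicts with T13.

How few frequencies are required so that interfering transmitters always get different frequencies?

4

T9, T2, T12, T13 are mutually in conflict, so at least 4 frequencies are needed.
4 frequencies suffice: frequency 1 → {T5, T12}; frequency 2 → {T4, T9, T1}; frequency 3 → {T13}; frequency 4 → {T2}. No two conflicting transmitters share a frequency.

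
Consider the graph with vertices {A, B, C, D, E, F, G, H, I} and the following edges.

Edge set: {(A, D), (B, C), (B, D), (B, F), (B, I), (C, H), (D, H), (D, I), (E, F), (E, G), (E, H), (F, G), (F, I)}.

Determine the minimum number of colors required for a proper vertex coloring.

B, F, I are pairwise adjacent, so at least 3 colors are needed.
3 colors suffice: color red → {A, B, E}; color blue → {C, D, F}; color green → {G, H, I}. No two adjacent vertices share a color.

3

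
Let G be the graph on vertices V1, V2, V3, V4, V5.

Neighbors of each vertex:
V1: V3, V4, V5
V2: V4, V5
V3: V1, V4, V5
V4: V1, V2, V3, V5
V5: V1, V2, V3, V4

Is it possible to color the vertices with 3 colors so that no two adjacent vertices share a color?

No

V1, V3, V4, V5 form a clique, so at least 4 colors are needed.
So 3 colors are not enough.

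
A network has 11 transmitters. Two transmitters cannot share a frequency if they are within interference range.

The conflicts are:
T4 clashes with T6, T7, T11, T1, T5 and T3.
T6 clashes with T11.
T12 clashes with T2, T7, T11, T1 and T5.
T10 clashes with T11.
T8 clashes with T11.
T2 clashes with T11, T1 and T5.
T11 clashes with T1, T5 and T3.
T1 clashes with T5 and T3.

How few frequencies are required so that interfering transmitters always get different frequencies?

T12, T2, T11, T1, T5 all conflict with each other, so at least 5 frequencies are needed.
Using 5 frequencies: T4=2, T6=3, T12=2, T10=2, T8=2, T2=5, T7=1, T11=1, T1=3, T5=4, T3=4. Every pair that conflicts lands in different frequencies.

5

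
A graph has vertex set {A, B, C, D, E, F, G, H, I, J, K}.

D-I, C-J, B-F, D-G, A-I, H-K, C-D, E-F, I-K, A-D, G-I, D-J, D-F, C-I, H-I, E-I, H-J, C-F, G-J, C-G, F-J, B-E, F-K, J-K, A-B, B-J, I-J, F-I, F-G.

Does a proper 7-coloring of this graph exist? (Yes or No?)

The chromatic number is 6. C, D, F, G, I, J form a clique, so at least 6 colors are needed.
6 colors suffice: A=2, B=1, C=5, D=4, E=3, F=2, G=6, H=2, I=1, J=3, K=4.
Since 7 ≥ 6, a proper 7-coloring certainly exists.

Yes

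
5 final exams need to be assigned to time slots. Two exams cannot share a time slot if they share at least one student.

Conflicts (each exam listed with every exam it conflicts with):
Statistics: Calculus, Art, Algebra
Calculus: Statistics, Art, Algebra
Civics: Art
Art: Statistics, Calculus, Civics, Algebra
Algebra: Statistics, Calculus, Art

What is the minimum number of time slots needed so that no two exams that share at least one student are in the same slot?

Statistics, Calculus, Art, Algebra are mutually in conflict, so at least 4 time slots are needed.
4 time slots suffice: time slot 1 → {Art}; time slot 2 → {Civics, Algebra}; time slot 3 → {Statistics}; time slot 4 → {Calculus}. Each listed conflict is separated.

4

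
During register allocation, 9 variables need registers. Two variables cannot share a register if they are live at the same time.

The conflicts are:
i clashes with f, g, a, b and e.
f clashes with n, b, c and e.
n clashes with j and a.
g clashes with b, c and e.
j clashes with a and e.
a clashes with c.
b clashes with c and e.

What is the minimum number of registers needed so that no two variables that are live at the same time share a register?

4

i, g, b, e are mutually in conflict, so at least 4 registers are needed.
4 registers suffice: i=3, f=2, n=1, g=2, j=3, a=2, b=4, c=1, e=1. Every pair that conflicts lands in different registers.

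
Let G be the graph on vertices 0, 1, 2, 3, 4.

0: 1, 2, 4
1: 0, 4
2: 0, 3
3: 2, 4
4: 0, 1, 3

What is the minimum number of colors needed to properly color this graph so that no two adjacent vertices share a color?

0, 1, 4 are pairwise adjacent, so at least 3 colors are needed.
A valid assignment using 3 colors: 0=blue, 1=green, 2=red, 3=blue, 4=red. Each edge has distinct colors on its endpoints.

3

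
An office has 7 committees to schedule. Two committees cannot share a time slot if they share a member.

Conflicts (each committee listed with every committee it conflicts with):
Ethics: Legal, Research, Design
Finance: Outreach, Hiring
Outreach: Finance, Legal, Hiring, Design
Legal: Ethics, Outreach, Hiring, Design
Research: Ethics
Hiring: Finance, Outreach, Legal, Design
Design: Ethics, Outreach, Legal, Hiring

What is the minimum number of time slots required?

Outreach, Legal, Hiring, Design all conflict with each other, so at least 4 time slots are needed.
4 time slots suffice: time slot 1 → {Finance, Research, Design}; time slot 2 → {Legal}; time slot 3 → {Ethics, Hiring}; time slot 4 → {Outreach}. Every pair that conflicts lands in different time slots.

4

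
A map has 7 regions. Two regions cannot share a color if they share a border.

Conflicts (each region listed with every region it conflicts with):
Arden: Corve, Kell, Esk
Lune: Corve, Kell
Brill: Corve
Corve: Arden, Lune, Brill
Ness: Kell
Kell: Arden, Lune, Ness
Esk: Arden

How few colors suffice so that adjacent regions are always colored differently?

2

Lune and Corve conflict, so at least 2 colors are needed.
A valid assignment using 2 colors: Arden=2, Lune=2, Brill=2, Corve=1, Ness=2, Kell=1, Esk=1. Every pair that conflicts lands in different colors.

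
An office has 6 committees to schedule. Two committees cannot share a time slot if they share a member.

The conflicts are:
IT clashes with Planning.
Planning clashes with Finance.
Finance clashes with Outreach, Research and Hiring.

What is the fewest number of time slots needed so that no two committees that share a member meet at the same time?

Finance and Research conflict, so at least 2 time slots are needed.
2 time slots suffice: time slot 1 → {IT, Finance}; time slot 2 → {Planning, Outreach, Research, Hiring}. Every pair that conflicts lands in different time slots.

2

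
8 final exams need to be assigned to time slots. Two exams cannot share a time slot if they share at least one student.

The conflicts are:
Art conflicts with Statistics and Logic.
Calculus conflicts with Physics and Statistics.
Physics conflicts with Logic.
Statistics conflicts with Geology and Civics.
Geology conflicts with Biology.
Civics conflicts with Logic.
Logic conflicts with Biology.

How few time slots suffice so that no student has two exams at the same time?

The cycle Art-Statistics-Geology-Biology-Logic-Art has odd length 5, so it cannot be 2-colored; at least 3 time slots are needed.
3 time slots suffice: Art=2, Calculus=2, Physics=3, Statistics=1, Geology=2, Civics=2, Logic=1, Biology=3. Every pair that conflicts lands in different time slots.

3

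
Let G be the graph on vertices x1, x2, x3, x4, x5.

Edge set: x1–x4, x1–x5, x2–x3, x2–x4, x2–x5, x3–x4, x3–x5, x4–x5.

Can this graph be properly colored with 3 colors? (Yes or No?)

x2, x3, x4, x5 are mutually adjacent (a clique of size 4), so at least 4 colors are needed.
So 3 colors are not enough.

No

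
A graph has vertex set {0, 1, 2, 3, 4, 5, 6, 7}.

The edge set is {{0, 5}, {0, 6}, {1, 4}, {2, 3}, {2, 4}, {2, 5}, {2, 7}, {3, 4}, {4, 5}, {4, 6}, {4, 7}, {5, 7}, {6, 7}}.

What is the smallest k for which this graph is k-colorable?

4

2, 4, 5, 7 are pairwise adjacent (a clique of size 4), so at least 4 colors are needed.
A valid assignment using 4 colors: 0=red, 1=blue, 2=green, 3=blue, 4=red, 5=blue, 6=blue, 7=yellow. Every edge joins two different colors.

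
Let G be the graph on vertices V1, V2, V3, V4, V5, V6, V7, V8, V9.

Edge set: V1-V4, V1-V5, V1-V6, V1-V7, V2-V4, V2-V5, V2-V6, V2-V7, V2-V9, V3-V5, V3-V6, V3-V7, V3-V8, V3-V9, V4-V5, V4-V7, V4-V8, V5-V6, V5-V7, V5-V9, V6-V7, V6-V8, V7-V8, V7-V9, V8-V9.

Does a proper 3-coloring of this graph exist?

V2, V5, V7, V9 form a clique, so at least 4 colors are needed.
So 3 colors are not enough.

No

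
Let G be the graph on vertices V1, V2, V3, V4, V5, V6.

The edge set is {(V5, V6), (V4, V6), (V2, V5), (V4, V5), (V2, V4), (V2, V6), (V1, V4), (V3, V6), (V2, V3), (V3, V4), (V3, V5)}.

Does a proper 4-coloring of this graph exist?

No

V2, V3, V4, V5, V6 are pairwise adjacent (a clique of size 5), so at least 5 colors are needed.
So 4 colors are not enough.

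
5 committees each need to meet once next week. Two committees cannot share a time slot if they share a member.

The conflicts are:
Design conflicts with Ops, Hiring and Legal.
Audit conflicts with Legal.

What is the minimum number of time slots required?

2

Design and Ops conflict, so at least 2 time slots are needed.
2 time slots suffice: time slot 1 → {Design, Audit}; time slot 2 → {Ops, Hiring, Legal}. No two conflicting committees share a time slot.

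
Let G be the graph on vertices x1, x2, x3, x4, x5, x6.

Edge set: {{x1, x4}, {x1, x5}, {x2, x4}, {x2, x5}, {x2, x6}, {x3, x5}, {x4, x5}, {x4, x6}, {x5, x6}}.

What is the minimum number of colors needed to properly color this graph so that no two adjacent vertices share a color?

x2, x4, x5, x6 are mutually adjacent (a clique of size 4), so at least 4 colors are needed.
One proper 4-coloring: x1=3, x2=3, x3=2, x4=2, x5=1, x6=4. Each edge has distinct colors on its endpoints.

4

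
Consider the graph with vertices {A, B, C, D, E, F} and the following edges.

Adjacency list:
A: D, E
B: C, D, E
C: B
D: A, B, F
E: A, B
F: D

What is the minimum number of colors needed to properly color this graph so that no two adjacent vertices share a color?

2

D and F are adjacent, so at least 2 colors are needed.
One proper 2-coloring: A=2, B=2, C=1, D=1, E=1, F=2. Every edge joins two different colors.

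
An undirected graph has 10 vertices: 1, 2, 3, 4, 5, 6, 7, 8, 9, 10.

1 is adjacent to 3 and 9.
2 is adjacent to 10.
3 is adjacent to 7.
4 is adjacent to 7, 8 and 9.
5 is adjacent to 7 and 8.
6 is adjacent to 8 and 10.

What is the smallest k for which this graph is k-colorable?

3

The cycle 7-4-9-1-3-7 has odd length 5, so it cannot be 2-colored; at least 3 colors are needed.
3 colors suffice: color red → {1, 4, 5, 10}; color blue → {2, 7, 8, 9}; color green → {3, 6}. Each edge has distinct colors on its endpoints.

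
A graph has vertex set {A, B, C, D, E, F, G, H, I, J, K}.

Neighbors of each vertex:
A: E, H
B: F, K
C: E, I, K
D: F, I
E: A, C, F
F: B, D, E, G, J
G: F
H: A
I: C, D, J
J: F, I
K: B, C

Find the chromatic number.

The cycle K-C-E-F-B-K has odd length 5, so it cannot be 2-colored; at least 3 colors are needed.
3 colors suffice: color 1 → {A, F, I, K}; color 2 → {B, D, E, G, H, J}; color 3 → {C}. Every edge joins two different colors.

3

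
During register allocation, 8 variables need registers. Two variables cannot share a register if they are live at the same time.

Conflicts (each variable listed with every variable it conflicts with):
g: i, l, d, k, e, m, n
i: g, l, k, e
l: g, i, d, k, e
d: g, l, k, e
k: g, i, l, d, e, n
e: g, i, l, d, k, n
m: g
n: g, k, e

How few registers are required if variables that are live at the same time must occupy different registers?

g, l, d, k, e are mutually in conflict, so at least 5 registers are needed.
5 registers suffice: register 1 → {g}; register 2 → {e, m}; register 3 → {k}; register 4 → {l, n}; register 5 → {i, d}. Each listed conflict is separated.

5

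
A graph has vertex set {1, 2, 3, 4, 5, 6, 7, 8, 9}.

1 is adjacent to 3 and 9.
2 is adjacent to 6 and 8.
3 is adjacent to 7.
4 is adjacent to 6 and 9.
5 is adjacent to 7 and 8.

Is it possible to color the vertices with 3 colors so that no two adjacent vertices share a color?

Yes

The chromatic number is 3. The cycle 2-6-4-9-1-3-7-5-8-2 has odd length 9, so it cannot be 2-colored; at least 3 colors are needed.
3 colors suffice: 1=a, 2=b, 3=b, 4=a, 5=b, 6=c, 7=a, 8=a, 9=b.
That is already a proper 3-coloring.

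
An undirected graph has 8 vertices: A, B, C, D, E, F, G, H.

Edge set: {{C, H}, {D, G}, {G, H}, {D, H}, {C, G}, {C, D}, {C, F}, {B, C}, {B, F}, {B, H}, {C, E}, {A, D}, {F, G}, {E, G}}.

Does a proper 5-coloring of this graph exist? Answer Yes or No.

The chromatic number is 4. C, D, G, H are mutually adjacent (a clique of size 4), so at least 4 colors are needed.
4 colors suffice: color red → {A, C}; color blue → {B, G}; color green → {D, E, F}; color yellow → {H}.
Since 5 ≥ 4, a proper 5-coloring certainly exists.

Yes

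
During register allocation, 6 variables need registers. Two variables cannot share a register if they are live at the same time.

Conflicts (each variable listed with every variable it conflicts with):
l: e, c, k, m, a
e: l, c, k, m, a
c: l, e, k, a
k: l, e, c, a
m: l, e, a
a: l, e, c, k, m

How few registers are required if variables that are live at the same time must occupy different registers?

l, e, c, k, a are mutually in conflict, so at least 5 registers are needed.
A valid assignment using 5 registers: l=3, e=2, c=4, k=5, m=4, a=1. Each listed conflict is separated.

5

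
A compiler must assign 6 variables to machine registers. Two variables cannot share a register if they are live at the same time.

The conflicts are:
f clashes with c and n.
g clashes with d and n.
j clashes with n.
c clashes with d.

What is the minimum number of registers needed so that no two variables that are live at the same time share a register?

3

The cycle d-c-f-n-g-d has odd length 5, so it cannot be 2-colored; at least 3 registers are needed.
Using 3 registers: f=2, g=2, j=2, c=3, d=1, n=1. Each listed conflict is separated.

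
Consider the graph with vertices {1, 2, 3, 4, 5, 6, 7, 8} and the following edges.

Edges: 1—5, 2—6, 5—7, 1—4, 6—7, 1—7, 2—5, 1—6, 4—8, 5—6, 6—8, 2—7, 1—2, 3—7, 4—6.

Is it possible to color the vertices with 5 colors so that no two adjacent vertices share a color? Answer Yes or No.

The chromatic number is 5. 1, 2, 5, 6, 7 are pairwise adjacent (a clique of size 5), so at least 5 colors are needed.
5 colors suffice: color a → {3, 6}; color b → {4, 7}; color c → {1, 8}; color d → {5}; color e → {2}.
That is already a proper 5-coloring.

Yes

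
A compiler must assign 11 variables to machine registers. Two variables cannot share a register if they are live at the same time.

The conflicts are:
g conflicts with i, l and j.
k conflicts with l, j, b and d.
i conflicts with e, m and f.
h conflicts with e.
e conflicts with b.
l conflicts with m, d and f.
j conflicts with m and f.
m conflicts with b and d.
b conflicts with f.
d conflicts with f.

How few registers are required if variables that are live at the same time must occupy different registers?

l, m, d pairwise conflict, so at least 3 registers are needed.
3 registers suffice: register 1 → {g, k, e, m, f}; register 2 → {i, h, l, j, b}; register 3 → {d}. No two conflicting variables share a register.

3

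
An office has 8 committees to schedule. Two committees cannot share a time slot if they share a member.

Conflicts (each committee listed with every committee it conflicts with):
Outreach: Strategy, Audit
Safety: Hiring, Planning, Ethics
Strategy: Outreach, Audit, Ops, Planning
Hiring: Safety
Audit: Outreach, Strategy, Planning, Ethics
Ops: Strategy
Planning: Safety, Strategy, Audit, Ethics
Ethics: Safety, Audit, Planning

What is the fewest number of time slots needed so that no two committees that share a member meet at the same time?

3

Strategy, Audit, Planning are mutually in conflict, so at least 3 time slots are needed.
3 time slots suffice: time slot 1 → {Strategy, Hiring, Ethics}; time slot 2 → {Safety, Audit, Ops}; time slot 3 → {Outreach, Planning}. Each listed conflict is separated.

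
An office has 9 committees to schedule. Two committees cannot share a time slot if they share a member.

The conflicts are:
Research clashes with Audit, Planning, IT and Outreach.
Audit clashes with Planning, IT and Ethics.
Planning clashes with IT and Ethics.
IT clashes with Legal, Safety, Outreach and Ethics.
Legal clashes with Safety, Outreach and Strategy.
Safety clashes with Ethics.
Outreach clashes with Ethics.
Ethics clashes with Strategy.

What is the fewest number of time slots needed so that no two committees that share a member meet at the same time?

4

Audit, Planning, IT, Ethics are mutually in conflict, so at least 4 time slots are needed.
4 time slots suffice: time slot 1 → {IT, Strategy}; time slot 2 → {Research, Legal, Ethics}; time slot 3 → {Audit, Safety, Outreach}; time slot 4 → {Planning}. Each listed conflict is separated.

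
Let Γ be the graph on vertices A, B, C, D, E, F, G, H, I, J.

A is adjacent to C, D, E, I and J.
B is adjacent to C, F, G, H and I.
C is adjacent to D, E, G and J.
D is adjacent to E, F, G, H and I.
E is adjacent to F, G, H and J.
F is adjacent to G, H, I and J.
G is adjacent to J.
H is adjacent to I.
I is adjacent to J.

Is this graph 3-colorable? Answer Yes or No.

D, F, H, I are mutually adjacent (a clique of size 4), so at least 4 colors are needed.
So 3 colors are not enough.

No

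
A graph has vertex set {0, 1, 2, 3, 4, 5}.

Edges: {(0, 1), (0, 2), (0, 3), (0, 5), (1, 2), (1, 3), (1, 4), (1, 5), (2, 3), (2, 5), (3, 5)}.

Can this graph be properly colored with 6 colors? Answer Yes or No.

The chromatic number is 5. 0, 1, 2, 3, 5 are pairwise adjacent (a clique of size 5), so at least 5 colors are needed.
One proper 5-coloring: 0=e, 1=a, 2=b, 3=c, 4=b, 5=d.
Since 6 ≥ 5, a proper 6-coloring certainly exists.

Yes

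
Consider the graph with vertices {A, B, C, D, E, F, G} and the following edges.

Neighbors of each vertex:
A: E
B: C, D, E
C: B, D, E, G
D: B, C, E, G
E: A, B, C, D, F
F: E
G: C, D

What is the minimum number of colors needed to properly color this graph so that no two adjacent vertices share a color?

4

B, C, D, E form a clique, so at least 4 colors are needed.
A valid assignment using 4 colors: A=2, B=4, C=2, D=3, E=1, F=2, G=1. Every edge joins two different colors.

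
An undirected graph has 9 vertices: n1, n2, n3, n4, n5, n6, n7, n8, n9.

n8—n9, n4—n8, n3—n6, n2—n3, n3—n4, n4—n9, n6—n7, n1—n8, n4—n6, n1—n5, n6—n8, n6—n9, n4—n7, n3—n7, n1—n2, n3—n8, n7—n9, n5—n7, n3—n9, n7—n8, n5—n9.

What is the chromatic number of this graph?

n3, n4, n6, n7, n8, n9 are pairwise adjacent (a clique of size 6), so at least 6 colors are needed.
One proper 6-coloring: n1=2, n2=1, n3=2, n4=6, n5=1, n6=5, n7=3, n8=1, n9=4. No two adjacent vertices share a color.

6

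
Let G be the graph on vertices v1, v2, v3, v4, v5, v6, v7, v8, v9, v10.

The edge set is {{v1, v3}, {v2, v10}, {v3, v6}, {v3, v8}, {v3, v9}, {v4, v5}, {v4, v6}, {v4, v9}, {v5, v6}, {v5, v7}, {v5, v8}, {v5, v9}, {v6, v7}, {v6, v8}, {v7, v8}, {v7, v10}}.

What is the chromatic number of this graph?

v5, v6, v7, v8 are mutually adjacent (a clique of size 4), so at least 4 colors are needed.
4 colors suffice: v1=B, v2=B, v3=R, v4=G, v5=R, v6=B, v7=G, v8=Y, v9=B, v10=R. No two adjacent vertices share a color.

4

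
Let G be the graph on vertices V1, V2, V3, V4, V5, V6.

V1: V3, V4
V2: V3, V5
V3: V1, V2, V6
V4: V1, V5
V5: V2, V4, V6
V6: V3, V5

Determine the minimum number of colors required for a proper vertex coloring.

The cycle V5-V2-V3-V1-V4-V5 has odd length 5, so it cannot be 2-colored; at least 3 colors are needed.
3 colors suffice: V1=2, V2=2, V3=1, V4=3, V5=1, V6=2. Each edge has distinct colors on its endpoints.

3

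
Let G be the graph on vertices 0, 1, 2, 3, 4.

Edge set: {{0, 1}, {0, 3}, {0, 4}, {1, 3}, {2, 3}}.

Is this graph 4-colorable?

Yes

The chromatic number is 3. 0, 1, 3 are pairwise adjacent, so at least 3 colors are needed.
3 colors suffice: color red → {3, 4}; color blue → {0, 2}; color green → {1}.
Since 4 ≥ 3, a proper 4-coloring certainly exists.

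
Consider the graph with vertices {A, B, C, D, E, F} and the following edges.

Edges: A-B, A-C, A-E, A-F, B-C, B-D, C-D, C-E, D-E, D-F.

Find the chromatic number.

3

A, B, C are pairwise adjacent, so at least 3 colors are needed.
3 colors suffice: color 1 → {A, D}; color 2 → {C, F}; color 3 → {B, E}. Every edge joins two different colors.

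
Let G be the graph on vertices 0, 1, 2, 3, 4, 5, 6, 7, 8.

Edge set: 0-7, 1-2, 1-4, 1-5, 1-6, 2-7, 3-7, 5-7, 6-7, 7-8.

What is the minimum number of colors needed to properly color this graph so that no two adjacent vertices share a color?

1 and 5 are adjacent, so at least 2 colors are needed.
One proper 2-coloring: 0=blue, 1=red, 2=blue, 3=blue, 4=blue, 5=blue, 6=blue, 7=red, 8=blue. Each edge has distinct colors on its endpoints.

2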